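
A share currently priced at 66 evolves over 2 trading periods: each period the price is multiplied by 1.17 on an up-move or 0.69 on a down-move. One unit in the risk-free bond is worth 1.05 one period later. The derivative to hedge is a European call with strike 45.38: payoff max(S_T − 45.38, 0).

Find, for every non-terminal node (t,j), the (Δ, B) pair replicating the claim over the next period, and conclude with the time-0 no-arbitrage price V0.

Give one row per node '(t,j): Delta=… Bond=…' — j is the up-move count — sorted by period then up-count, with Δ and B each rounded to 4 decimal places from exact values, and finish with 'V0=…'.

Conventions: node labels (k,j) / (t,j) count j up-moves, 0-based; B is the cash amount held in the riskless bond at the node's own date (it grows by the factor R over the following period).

(0,0): Delta=0.8951 Bond=-33.4464
(1,0): Delta=0.3615 Bond=-10.8179
(1,1): Delta=1.0000 Bond=-43.2190
V0=25.6302

Risk-neutral probability p* = (R−d)/(u−d) = (1.05−0.69)/(1.17−0.69) = 0.7500.
Payoffs at expiry: V(2,0)=0.0000, V(2,1)=7.9018, V(2,2)=44.9674
(1,0): S=45.5400. Δ = (V_up−V_dn)/(S_up−S_dn) = (7.9018−0.0000)/(53.2818−31.4226) = 0.3615. V = [p*·7.9018 + (1−p*)·0.0000]/1.05 = 5.6441. B = V − Δ·S = -10.8179.
(1,1): S=77.2200. Δ = (V_up−V_dn)/(S_up−S_dn) = (44.9674−7.9018)/(90.3474−53.2818) = 1.0000. V = [p*·44.9674 + (1−p*)·7.9018]/1.05 = 34.0010. B = V − Δ·S = -43.2190.
(0,0): S=66.0000. Δ = (V_up−V_dn)/(S_up−S_dn) = (34.0010−5.6441)/(77.2200−45.5400) = 0.8951. V = [p*·34.0010 + (1−p*)·5.6441]/1.05 = 25.6302. B = V − Δ·S = -33.4464.
Sanity check at the root: Δ(0,0)·S0 + B(0,0) reproduces V0 = 25.6302.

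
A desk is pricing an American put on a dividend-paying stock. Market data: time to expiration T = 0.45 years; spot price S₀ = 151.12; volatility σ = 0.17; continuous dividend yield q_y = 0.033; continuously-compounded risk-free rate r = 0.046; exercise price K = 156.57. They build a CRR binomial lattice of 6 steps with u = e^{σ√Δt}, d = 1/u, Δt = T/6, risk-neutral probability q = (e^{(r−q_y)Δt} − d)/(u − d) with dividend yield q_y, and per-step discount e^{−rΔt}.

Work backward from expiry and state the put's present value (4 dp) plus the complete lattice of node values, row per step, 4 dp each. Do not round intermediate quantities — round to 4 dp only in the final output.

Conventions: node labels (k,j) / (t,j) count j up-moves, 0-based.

Δt=0.07500, u=1.04766, d=0.95451, q=0.49884, disc=e^(-rΔt)=0.99656
k=6 terminal: V=max(K-S,0) → 42.2804 31.1274 18.8860 5.4500 0.0000 0.0000 0.0000
k=5: j=0 S=119.7363 intr=36.8337 cont=36.5904 V=36.8337[EX]; j=1 S=131.4209 intr=25.1491 cont=24.9348 V=25.1491[EX]; j=2 S=144.2457 intr=12.3243 cont=12.1417 V=12.3243[EX]; j=3 S=158.3220 intr=0.0000 cont=2.7219 V=2.7219[hold]; j=4 S=173.7719 intr=0.0000 cont=0.0000 V=0.0000[hold]; j=5 S=190.7295 intr=0.0000 cont=0.0000 V=0.0000[hold]
k=4: j=0 S=125.4426 intr=31.1274 cont=30.8982 V=31.1274[EX]; j=1 S=137.6840 intr=18.8860 cont=18.6871 V=18.8860[EX]; j=2 S=151.1200 intr=5.4500 cont=7.5084 V=7.5084[hold]; j=3 S=165.8671 intr=0.0000 cont=1.3594 V=1.3594[hold]; j=4 S=182.0534 intr=0.0000 cont=0.0000 V=0.0000[hold]
k=3: j=0 S=131.4209 intr=25.1491 cont=24.9348 V=25.1491[EX]; j=1 S=144.2457 intr=12.3243 cont=13.1649 V=13.1649[hold]; j=2 S=158.3220 intr=0.0000 cont=4.4258 V=4.4258[hold]; j=3 S=173.7719 intr=0.0000 cont=0.6790 V=0.6790[hold]
k=2: j=0 S=137.6840 intr=18.8860 cont=19.1050 V=19.1050[hold]; j=1 S=151.1200 intr=5.4500 cont=8.7752 V=8.7752[hold]; j=2 S=165.8671 intr=0.0000 cont=2.5479 V=2.5479[hold]
k=1: j=0 S=144.2457 intr=12.3243 cont=13.9041 V=13.9041[hold]; j=1 S=158.3220 intr=0.0000 cont=5.6493 V=5.6493[hold]
k=0: j=0 S=151.1200 intr=5.4500 cont=9.7526 V=9.7526[hold]

price = 9.7526
tree:
9.7526
13.9041 5.6493
19.1050 8.7752 2.5479
25.1491 13.1649 4.4258 0.6790
31.1274 18.8860 7.5084 1.3594 0.0000
36.8337 25.1491 12.3243 2.7219 0.0000 0.0000
42.2804 31.1274 18.8860 5.4500 0.0000 0.0000 0.0000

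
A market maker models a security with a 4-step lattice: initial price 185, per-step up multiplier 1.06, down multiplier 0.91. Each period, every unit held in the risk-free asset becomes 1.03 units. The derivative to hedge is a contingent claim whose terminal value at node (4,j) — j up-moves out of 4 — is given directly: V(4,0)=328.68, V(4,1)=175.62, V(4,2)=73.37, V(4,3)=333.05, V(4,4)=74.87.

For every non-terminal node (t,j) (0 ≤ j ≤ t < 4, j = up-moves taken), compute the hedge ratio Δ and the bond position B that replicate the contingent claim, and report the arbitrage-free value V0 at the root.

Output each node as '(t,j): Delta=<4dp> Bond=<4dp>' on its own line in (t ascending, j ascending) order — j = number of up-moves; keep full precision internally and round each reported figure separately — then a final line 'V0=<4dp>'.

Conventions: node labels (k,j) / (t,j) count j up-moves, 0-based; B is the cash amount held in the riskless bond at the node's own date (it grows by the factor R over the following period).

Arbitrage-free pricing uses the up-move probability p* = (R−d)/(u−d) = 0.8000, discounting each step at R = 1.03.
Payoffs at expiry: V(4,0)=328.6800, V(4,1)=175.6200, V(4,2)=73.3700, V(4,3)=333.0500, V(4,4)=74.8700
Node (3,0) S=139.4106: V=(p*·175.6200+(1−p*)·328.6800)/1.03=200.2252; Δ=(175.6200−328.6800)/(147.7753−126.8637)=-7.3194; B=V−Δ·S=1220.6252
Node (3,1) S=162.3904: V=(p*·73.3700+(1−p*)·175.6200)/1.03=91.0874; Δ=(73.3700−175.6200)/(172.1338−147.7753)=-4.1977; B=V−Δ·S=772.7540
Node (3,2) S=189.1581: V=(p*·333.0500+(1−p*)·73.3700)/1.03=272.9262; Δ=(333.0500−73.3700)/(200.5075−172.1338)=9.1521; B=V−Δ·S=-1458.2738
Node (3,3) S=220.3380: V=(p*·74.8700+(1−p*)·333.0500)/1.03=122.8214; Δ=(74.8700−333.0500)/(233.5582−200.5075)=-7.8116; B=V−Δ·S=1844.0214
Node (2,0) S=153.1985: V=(p*·91.0874+(1−p*)·200.2252)/1.03=109.6262; Δ=(91.0874−200.2252)/(162.3904−139.4106)=-4.7493; B=V−Δ·S=837.2119
Node (2,1) S=178.4510: V=(p*·272.9262+(1−p*)·91.0874)/1.03=229.6684; Δ=(272.9262−91.0874)/(189.1581−162.3904)=6.7932; B=V−Δ·S=-982.5905
Node (2,2) S=207.8660: V=(p*·122.8214+(1−p*)·272.9262)/1.03=148.3906; Δ=(122.8214−272.9262)/(220.3380−189.1581)=-4.8142; B=V−Δ·S=1149.0896
Node (1,0) S=168.3500: V=(p*·229.6684+(1−p*)·109.6262)/1.03=199.6699; Δ=(229.6684−109.6262)/(178.4510−153.1985)=4.7537; B=V−Δ·S=-600.6117
Node (1,1) S=196.1000: V=(p*·148.3906+(1−p*)·229.6684)/1.03=159.8506; Δ=(148.3906−229.6684)/(207.8660−178.4510)=-2.7631; B=V−Δ·S=701.7025
Node (0,0) S=185.0000: V=(p*·159.8506+(1−p*)·199.6699)/1.03=162.9267; Δ=(159.8506−199.6699)/(196.1000−168.3500)=-1.4349; B=V−Δ·S=428.3881
As a check, the time-0 holding Δ(0,0)·S0 + B(0,0) comes to 162.9267 — exactly V0.

(0,0): Delta=-1.4349 Bond=428.3881
(1,0): Delta=4.7537 Bond=-600.6117
(1,1): Delta=-2.7631 Bond=701.7025
(2,0): Delta=-4.7493 Bond=837.2119
(2,1): Delta=6.7932 Bond=-982.5905
(2,2): Delta=-4.8142 Bond=1149.0896
(3,0): Delta=-7.3194 Bond=1220.6252
(3,1): Delta=-4.1977 Bond=772.7540
(3,2): Delta=9.1521 Bond=-1458.2738
(3,3): Delta=-7.8116 Bond=1844.0214
V0=162.9267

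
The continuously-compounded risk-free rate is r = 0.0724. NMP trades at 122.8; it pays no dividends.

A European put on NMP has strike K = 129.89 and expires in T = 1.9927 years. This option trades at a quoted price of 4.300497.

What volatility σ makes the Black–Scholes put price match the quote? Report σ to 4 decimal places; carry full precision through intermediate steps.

At σ = 0.1285 the Black–Scholes value reproduces the quote:
σ√T = 0.1285·√1.9927 = 0.181394
d₁ = (ln(S/K) + (r+σ²/2)T) / (σ√T) = (ln(122.8/129.89) + (0.0724+0.1285²/2)·1.9927) / 0.181394 = (-0.056131 + 0.160723) / 0.181394 = 0.576603
d₂ = d₁ − σ√T = 0.576603 − 0.181394 = 0.395208
e^{−rT} = 0.865653
N(−d₁) = 0.282104,  N(−d₂) = 0.346345
V = K·e^{−rT}·N(−d₂) − S·N(−d₁) = 38.942864 − 34.642367 = 4.300497 (the quoted price), and the Black–Scholes price is strictly increasing in σ, so σ is unique

sigma = 0.1285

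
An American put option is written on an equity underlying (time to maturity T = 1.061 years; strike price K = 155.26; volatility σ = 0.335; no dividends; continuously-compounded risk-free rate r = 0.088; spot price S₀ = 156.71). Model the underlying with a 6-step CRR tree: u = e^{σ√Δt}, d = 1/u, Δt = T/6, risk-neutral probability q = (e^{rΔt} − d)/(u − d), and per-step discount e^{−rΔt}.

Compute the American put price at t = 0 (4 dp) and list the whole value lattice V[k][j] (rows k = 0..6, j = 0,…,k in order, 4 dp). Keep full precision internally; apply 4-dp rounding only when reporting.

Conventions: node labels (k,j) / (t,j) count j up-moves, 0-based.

price = 14.9007
tree:
14.9007
23.9589 6.9992
37.0277 12.6330 2.0163
52.5634 22.1183 4.2694 0.0000
66.0578 37.0277 9.0401 0.0000 0.0000
77.7789 52.5634 19.1417 0.0000 0.0000 0.0000
87.9600 66.0578 37.0277 0.0000 0.0000 0.0000 0.0000

Δt=0.17683  u=1.15128  d=0.86860  q=0.52032  discount=0.98456
step 6 (expiry): payoffs max(K−S,0) = 87.9600 66.0578 37.0277 0.0000 0.0000 0.0000 0.0000
k=5: (k=5,j=0): S=77.4811, K−S=77.7789, hold=75.3816 ⇒ V=77.7789 exercise | (k=5,j=1): S=102.6966, K−S=52.5634, hold=50.1661 ⇒ V=52.5634 exercise | (k=5,j=2): S=136.1183, K−S=19.1417, hold=17.4872 ⇒ V=19.1417 exercise | (k=5,j=3): S=180.4168, K−S=0.0000, hold=0.0000 ⇒ V=0.0000 continue | (k=5,j=4): S=239.1319, K−S=0.0000, hold=0.0000 ⇒ V=0.0000 continue | (k=5,j=5): S=316.9552, K−S=0.0000, hold=0.0000 ⇒ V=0.0000 continue
k=4: (k=4,j=0): S=89.2022, K−S=66.0578, hold=63.6604 ⇒ V=66.0578 exercise | (k=4,j=1): S=118.2323, K−S=37.0277, hold=34.6303 ⇒ V=37.0277 exercise | (k=4,j=2): S=156.7100, K−S=0.0000, hold=9.0401 ⇒ V=9.0401 continue | (k=4,j=3): S=207.7099, K−S=0.0000, hold=0.0000 ⇒ V=0.0000 continue | (k=4,j=4): S=275.3073, K−S=0.0000, hold=0.0000 ⇒ V=0.0000 continue
k=3: (k=3,j=0): S=102.6966, K−S=52.5634, hold=50.1661 ⇒ V=52.5634 exercise | (k=3,j=1): S=136.1183, K−S=19.1417, hold=22.1183 ⇒ V=22.1183 continue | (k=3,j=2): S=180.4168, K−S=0.0000, hold=4.2694 ⇒ V=4.2694 continue | (k=3,j=3): S=239.1319, K−S=0.0000, hold=0.0000 ⇒ V=0.0000 continue
k=2: (k=2,j=0): S=118.2323, K−S=37.0277, hold=36.1552 ⇒ V=37.0277 exercise | (k=2,j=1): S=156.7100, K−S=0.0000, hold=12.6330 ⇒ V=12.6330 continue | (k=2,j=2): S=207.7099, K−S=0.0000, hold=2.0163 ⇒ V=2.0163 continue
k=1: (k=1,j=0): S=136.1183, K−S=19.1417, hold=23.9589 ⇒ V=23.9589 continue | (k=1,j=1): S=180.4168, K−S=0.0000, hold=6.9992 ⇒ V=6.9992 continue
k=0: (k=0,j=0): S=156.7100, K−S=0.0000, hold=14.9007 ⇒ V=14.9007 continue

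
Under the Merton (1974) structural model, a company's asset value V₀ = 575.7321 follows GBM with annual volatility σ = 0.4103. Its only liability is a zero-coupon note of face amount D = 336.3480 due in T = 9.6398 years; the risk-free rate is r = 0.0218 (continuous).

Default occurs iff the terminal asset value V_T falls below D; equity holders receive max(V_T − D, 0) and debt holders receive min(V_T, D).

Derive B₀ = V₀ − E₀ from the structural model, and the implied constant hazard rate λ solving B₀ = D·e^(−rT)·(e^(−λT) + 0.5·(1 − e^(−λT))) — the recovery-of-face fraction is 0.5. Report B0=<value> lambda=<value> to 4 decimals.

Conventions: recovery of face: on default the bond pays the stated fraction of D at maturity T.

Equity is a call on the firm's assets struck at D = 336.3480:
d₁ = [ln(V₀/D) + (r + σ²/2)T] / (σ√T)
   = [ln(575.7321/336.3480) + (0.0218 + 0.5·0.4103²)·9.6398] / (0.4103·√9.6398)
   = [0.537496 + 1.021559] / 1.273901 = 1.223844
d₂ = d₁ − σ√T = 1.223844 − 1.273901 = -0.050057
N(d₁) = 0.889494,  N(d₂) = 0.480039,  e^(−rT) = 0.810465
E₀ = V₀·N(d₁) − D·e^(−rT)·N(d₂)
   = 575.7321·0.889494 − 336.3480·0.810465·0.480039 = 381.252867
B₀ = V₀ − E₀ = 575.7321 − 381.252867 = 194.479233
e^(−λT) = (B₀·e^(rT)/D − 0.5)/(1 − 0.5) = (194.4792·1.233860/336.3480 − 0.5)/0.5 = 0.42685639
λ = −ln(0.42685639)/9.6398 = 0.088312

B0=194.4792 lambda=0.0883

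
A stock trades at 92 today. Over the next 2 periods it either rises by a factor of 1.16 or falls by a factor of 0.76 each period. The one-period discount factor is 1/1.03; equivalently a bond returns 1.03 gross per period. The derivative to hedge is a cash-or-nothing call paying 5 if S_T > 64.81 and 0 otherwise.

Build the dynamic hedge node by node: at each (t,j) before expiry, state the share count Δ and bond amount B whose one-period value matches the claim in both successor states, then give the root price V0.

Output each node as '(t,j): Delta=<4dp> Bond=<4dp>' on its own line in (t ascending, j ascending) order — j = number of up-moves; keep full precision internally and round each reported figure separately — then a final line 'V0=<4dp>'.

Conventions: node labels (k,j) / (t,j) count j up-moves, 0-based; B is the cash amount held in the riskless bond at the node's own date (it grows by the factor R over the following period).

(0,0): Delta=0.0429 Bond=0.2710
(1,0): Delta=0.1788 Bond=-9.2233
(1,1): Delta=0.0000 Bond=4.8544
V0=4.2152

Arbitrage-free pricing uses the up-move probability p* = (R−d)/(u−d) = 0.6750, discounting each step at R = 1.03.
At maturity the claim pays: V(2,0)=0.0000, V(2,1)=5.0000, V(2,2)=5.0000
Node (1,0) S=69.9200: V=(p*·5.0000+(1−p*)·0.0000)/1.03=3.2767; Δ=(5.0000−0.0000)/(81.1072−53.1392)=0.1788; B=V−Δ·S=-9.2233
Node (1,1) S=106.7200: V=(p*·5.0000+(1−p*)·5.0000)/1.03=4.8544; Δ=(5.0000−5.0000)/(123.7952−81.1072)=0.0000; B=V−Δ·S=4.8544
Node (0,0) S=92.0000: V=(p*·4.8544+(1−p*)·3.2767)/1.03=4.2152; Δ=(4.8544−3.2767)/(106.7200−69.9200)=0.0429; B=V−Δ·S=0.2710
Verification: the root portfolio costs Δ(0,0)·S0 + B(0,0) = 4.2152, matching V0.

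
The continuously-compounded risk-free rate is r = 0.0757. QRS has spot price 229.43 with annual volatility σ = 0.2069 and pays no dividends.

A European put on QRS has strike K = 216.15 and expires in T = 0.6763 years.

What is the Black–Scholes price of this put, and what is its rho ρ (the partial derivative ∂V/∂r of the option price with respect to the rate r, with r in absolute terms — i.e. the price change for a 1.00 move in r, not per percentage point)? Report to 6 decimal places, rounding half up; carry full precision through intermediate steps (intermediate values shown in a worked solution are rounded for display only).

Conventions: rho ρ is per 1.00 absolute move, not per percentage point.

price = 5.714413
ρ = -39.668009

σ√T = 0.2069·√0.6763 = 0.170149
d₁ = (ln(S/K) + (r+σ²/2)T) / (σ√T) = (ln(229.43/216.15) + (0.0757+0.2069²/2)·0.6763) / 0.170149 = (0.059625 + 0.065671) / 0.170149 = 0.736392
d₂ = d₁ − σ√T = 0.736392 − 0.170149 = 0.566243
e^{−rT} = 0.950093
N(−d₁) = 0.230746,  N(−d₂) = 0.285614
Put price V = K·e^{−rT}·N(−d₂) − S·N(−d₁) = 58.654457 − 52.940043 = 5.714413
ρ = −K·T·e^{−rT}·N(−d₂) = -39.668009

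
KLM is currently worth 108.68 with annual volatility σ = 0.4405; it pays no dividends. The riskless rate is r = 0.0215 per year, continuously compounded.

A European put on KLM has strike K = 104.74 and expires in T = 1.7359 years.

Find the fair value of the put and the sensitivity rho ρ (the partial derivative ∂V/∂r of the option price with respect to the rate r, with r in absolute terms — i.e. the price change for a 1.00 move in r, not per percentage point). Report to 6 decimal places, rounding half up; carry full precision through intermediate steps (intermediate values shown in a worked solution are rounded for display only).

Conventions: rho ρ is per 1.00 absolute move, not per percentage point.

σ√T = 0.4405·√1.7359 = 0.580374
d₁ = (ln(S/K) + (r+σ²/2)T) / (σ√T) = (ln(108.68/104.74) + (0.0215+0.4405²/2)·1.7359) / 0.580374 = (0.036927 + 0.205739) / 0.580374 = 0.418119
d₂ = d₁ − σ√T = 0.418119 − 0.580374 = -0.162255
e^{−rT} = 0.963366
N(−d₁) = 0.337930,  N(−d₂) = 0.564448
Put price V = K·e^{−rT}·N(−d₂) − S·N(−d₁) = 56.954422 − 36.726224 = 20.228198
ρ = −K·T·e^{−rT}·N(−d₂) = -98.867181

price = 20.228198
ρ = -98.867181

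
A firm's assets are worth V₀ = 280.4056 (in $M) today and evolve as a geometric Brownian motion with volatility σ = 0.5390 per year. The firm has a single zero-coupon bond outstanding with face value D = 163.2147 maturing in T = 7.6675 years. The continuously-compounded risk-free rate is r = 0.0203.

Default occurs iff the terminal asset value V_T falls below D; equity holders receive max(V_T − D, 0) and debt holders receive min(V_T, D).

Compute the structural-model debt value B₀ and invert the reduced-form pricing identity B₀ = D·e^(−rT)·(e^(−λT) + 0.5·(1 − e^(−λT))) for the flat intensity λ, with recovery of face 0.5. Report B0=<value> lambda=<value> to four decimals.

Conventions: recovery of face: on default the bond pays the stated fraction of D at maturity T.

B0=86.0325 lambda=0.1907

Work the structural quantities from V₀ = 280.4056 against face 163.2147:
d₁ = [ln(V₀/D) + (r + σ²/2)T] / (σ√T)
   = [ln(280.4056/163.2147) + (0.0203 + 0.5·0.5390²)·7.6675] / (0.5390·√7.6675)
   = [0.541171 + 1.269435] / 1.492505 = 1.213132
d₂ = d₁ − σ√T = 1.213132 − 1.492505 = -0.279372
N(d₁) = 0.887460,  N(d₂) = 0.389980,  e^(−rT) = 0.855858
E₀ = V₀·N(d₁) − D·e^(−rT)·N(d₂)
   = 280.4056·0.887460 − 163.2147·0.855858·0.389980 = 194.373124
B₀ = V₀ − E₀ = 280.4056 − 194.373124 = 86.032476
e^(−λT) = (B₀·e^(rT)/D − 0.5)/(1 − 0.5) = (86.0325·1.168417/163.2147 − 0.5)/0.5 = 0.23177479
λ = −ln(0.23177479)/7.6675 = 0.190674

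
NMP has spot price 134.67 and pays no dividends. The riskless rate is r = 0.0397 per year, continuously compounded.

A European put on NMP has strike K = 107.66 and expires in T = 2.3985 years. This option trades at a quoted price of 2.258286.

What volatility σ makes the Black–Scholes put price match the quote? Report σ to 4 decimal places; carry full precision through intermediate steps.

At σ = 0.1870 the Black–Scholes value reproduces the quote:
σ√T = 0.187·√2.3985 = 0.289609
d₁ = (ln(S/K) + (r+σ²/2)T) / (σ√T) = (ln(134.67/107.66) + (0.0397+0.187²/2)·2.3985) / 0.289609 = (0.223849 + 0.137157) / 0.289609 = 1.246531
d₂ = d₁ − σ√T = 1.246531 − 0.289609 = 0.956923
e^{−rT} = 0.909172
N(−d₁) = 0.106285,  N(−d₂) = 0.169303
V = K·e^{−rT}·N(−d₂) − S·N(−d₁) = 16.571642 − 14.313356 = 2.258286 (the observed quote) — the price is monotone increasing in volatility, hence this σ is the only solution

sigma = 0.1870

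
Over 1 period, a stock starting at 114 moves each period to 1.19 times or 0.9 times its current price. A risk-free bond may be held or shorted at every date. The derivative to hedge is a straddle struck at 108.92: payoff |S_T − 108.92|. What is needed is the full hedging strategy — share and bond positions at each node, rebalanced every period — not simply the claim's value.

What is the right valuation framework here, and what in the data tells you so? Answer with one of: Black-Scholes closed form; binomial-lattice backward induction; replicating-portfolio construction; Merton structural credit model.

framework: replicating-portfolio construction

Key observation: the deliverable is the dynamic trading strategy on the 1-step tree (spot 114, moves 1.19 and 0.9), so the valuation must go through the node-by-node replicating-portfolio solve.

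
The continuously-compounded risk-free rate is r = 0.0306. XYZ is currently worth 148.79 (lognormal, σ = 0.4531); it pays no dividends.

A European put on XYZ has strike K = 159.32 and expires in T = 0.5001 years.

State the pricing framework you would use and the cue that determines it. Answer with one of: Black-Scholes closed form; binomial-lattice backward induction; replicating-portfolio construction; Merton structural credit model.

Key observation: with XYZ following a GBM at constant σ and r, the European put struck at 159.32 prices in closed form — nothing here needs a stepwise model or a balance sheet.

framework: Black-Scholes closed form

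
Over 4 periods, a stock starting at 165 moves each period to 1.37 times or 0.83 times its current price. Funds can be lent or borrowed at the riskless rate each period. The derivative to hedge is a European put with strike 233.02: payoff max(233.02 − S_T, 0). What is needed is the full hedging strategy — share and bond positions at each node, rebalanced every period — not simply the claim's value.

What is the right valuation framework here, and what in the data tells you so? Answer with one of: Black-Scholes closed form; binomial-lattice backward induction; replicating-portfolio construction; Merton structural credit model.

framework: replicating-portfolio construction

Key observation: the task asks for the hedge itself — share and bond holdings at every node of the 4-period tree on spot 165 with factors 1.37/0.83 — which is exactly what the replicating-portfolio construction produces.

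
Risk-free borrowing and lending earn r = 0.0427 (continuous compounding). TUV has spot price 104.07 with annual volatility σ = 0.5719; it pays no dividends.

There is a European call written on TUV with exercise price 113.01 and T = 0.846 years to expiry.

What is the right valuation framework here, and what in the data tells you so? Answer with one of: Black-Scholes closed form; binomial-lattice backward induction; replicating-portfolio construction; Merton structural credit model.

Key observation: a European claim on TUV (strike 113.01) — a lognormal (GBM) underlying with constant rate and volatility — has an exact closed-form value; no lattice or capital structure is involved.

framework: Black-Scholes closed form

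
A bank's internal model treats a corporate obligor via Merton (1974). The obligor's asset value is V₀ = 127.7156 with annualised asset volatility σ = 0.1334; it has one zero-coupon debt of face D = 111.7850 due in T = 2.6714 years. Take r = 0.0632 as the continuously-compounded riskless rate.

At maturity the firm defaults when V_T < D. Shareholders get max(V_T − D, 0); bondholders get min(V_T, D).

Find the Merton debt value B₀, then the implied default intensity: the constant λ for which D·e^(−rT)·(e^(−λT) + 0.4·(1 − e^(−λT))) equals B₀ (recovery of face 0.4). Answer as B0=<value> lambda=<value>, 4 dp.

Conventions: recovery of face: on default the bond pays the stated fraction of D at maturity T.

Apply the equity-as-call identities (strike 111.7850, horizon 2.6714 years):
d₁ = [ln(V₀/D) + (r + σ²/2)T] / (σ√T)
   = [ln(127.7156/111.7850) + (0.0632 + 0.5·0.1334²)·2.6714] / (0.1334·√2.6714)
   = [0.133229 + 0.192602] / 0.218035 = 1.494399
d₂ = d₁ − σ√T = 1.494399 − 0.218035 = 1.276364
N(d₁) = 0.932464,  N(d₂) = 0.899087,  e^(−rT) = 0.844650
E₀ = V₀·N(d₁) − D·e^(−rT)·N(d₂)
   = 127.7156·0.932464 − 111.7850·0.844650·0.899087 = 34.199159
B₀ = V₀ − E₀ = 127.7156 − 34.199159 = 93.516441
e^(−λT) = (B₀·e^(rT)/D − 0.4)/(1 − 0.4) = (93.5164·1.183922/111.7850 − 0.4)/0.6 = 0.98406321
λ = −ln(0.98406321)/2.6714 = 0.006014

B0=93.5164 lambda=0.0060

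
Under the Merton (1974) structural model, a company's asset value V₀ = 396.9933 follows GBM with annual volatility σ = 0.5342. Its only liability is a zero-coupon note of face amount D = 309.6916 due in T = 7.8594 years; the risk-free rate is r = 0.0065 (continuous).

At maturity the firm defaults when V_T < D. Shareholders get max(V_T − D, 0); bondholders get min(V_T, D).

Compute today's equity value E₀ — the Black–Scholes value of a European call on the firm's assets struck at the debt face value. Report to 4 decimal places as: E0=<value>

Work the structural quantities from V₀ = 396.9933 against face 309.6916:
d₁ = [ln(V₀/D) + (r + σ²/2)T] / (σ√T)
   = [ln(396.9933/309.6916) + (0.0065 + 0.5·0.5342²)·7.8594] / (0.5342·√7.8594)
   = [0.248342 + 1.172503] / 1.497609 = 0.948742
d₂ = d₁ − σ√T = 0.948742 − 1.497609 = -0.548867
N(d₁) = 0.828624,  N(d₂) = 0.291548,  e^(−rT) = 0.950197
E₀ = V₀·N(d₁) − D·e^(−rT)·N(d₂)
   = 396.9933·0.828624 − 309.6916·0.950197·0.291548 = 243.164906

E0=243.1649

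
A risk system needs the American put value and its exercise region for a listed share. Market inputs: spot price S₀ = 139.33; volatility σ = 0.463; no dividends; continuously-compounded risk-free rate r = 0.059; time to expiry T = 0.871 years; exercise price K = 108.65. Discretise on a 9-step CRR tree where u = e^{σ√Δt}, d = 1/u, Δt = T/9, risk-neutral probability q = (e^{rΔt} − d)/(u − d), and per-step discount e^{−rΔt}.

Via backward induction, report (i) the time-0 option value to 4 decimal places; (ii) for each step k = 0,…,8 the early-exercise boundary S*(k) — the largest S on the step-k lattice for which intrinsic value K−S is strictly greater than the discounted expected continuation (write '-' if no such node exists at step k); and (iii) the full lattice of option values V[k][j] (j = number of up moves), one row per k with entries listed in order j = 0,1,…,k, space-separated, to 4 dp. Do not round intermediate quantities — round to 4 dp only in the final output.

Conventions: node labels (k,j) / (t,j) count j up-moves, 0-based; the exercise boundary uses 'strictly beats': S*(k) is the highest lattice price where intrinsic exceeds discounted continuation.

Δt=0.09678  u=1.15492  d=0.86586  q=0.48386  discount=0.99431
step 9 (expiry): payoffs max(K−S,0) = 70.5380 57.8143 40.8428 18.2052 0.0000 0.0000 0.0000 0.0000 0.0000 0.0000
step 8: (k=8,j=0): S=44.0164, K−S=64.6336, hold=64.0150 ⇒ V=64.6336 exercise | (k=8,j=1): S=58.7114, K−S=49.9386, hold=49.3200 ⇒ V=49.9386 exercise | (k=8,j=2): S=78.3123, K−S=30.3377, hold=29.7191 ⇒ V=30.3377 exercise | (k=8,j=3): S=104.4569, K−S=4.1931, hold=9.3429 ⇒ V=9.3429 continue | (k=8,j=4): S=139.3300, K−S=0.0000, hold=0.0000 ⇒ V=0.0000 continue | (k=8,j=5): S=185.8455, K−S=0.0000, hold=0.0000 ⇒ V=0.0000 continue | (k=8,j=6): S=247.8903, K−S=0.0000, hold=0.0000 ⇒ V=0.0000 continue | (k=8,j=7): S=330.6488, K−S=0.0000, hold=0.0000 ⇒ V=0.0000 continue | (k=8,j=8): S=441.0363, K−S=0.0000, hold=0.0000 ⇒ V=0.0000 continue  boundary S*=78.3123
step 7: (k=7,j=0): S=50.8357, K−S=57.8143, hold=57.1957 ⇒ V=57.8143 exercise | (k=7,j=1): S=67.8072, K−S=40.8428, hold=40.2242 ⇒ V=40.8428 exercise | (k=7,j=2): S=90.4448, K−S=18.2052, hold=20.0642 ⇒ V=20.0642 continue | (k=7,j=3): S=120.6399, K−S=0.0000, hold=4.7948 ⇒ V=4.7948 continue | (k=7,j=4): S=160.9157, K−S=0.0000, hold=0.0000 ⇒ V=0.0000 continue | (k=7,j=5): S=214.6376, K−S=0.0000, hold=0.0000 ⇒ V=0.0000 continue | (k=7,j=6): S=286.2946, K−S=0.0000, hold=0.0000 ⇒ V=0.0000 continue | (k=7,j=7): S=381.8745, K−S=0.0000, hold=0.0000 ⇒ V=0.0000 continue  boundary S*=67.8072
step 6: (k=6,j=0): S=58.7114, K−S=49.9386, hold=49.3200 ⇒ V=49.9386 exercise | (k=6,j=1): S=78.3123, K−S=30.3377, hold=30.6135 ⇒ V=30.6135 continue | (k=6,j=2): S=104.4569, K−S=4.1931, hold=12.6037 ⇒ V=12.6037 continue | (k=6,j=3): S=139.3300, K−S=0.0000, hold=2.4607 ⇒ V=2.4607 continue | (k=6,j=4): S=185.8455, K−S=0.0000, hold=0.0000 ⇒ V=0.0000 continue | (k=6,j=5): S=247.8903, K−S=0.0000, hold=0.0000 ⇒ V=0.0000 continue | (k=6,j=6): S=330.6488, K−S=0.0000, hold=0.0000 ⇒ V=0.0000 continue  boundary S*=58.7114
step 5: (k=5,j=0): S=67.8072, K−S=40.8428, hold=40.3568 ⇒ V=40.8428 exercise | (k=5,j=1): S=90.4448, K−S=18.2052, hold=21.7746 ⇒ V=21.7746 continue | (k=5,j=2): S=120.6399, K−S=0.0000, hold=7.6521 ⇒ V=7.6521 continue | (k=5,j=3): S=160.9157, K−S=0.0000, hold=1.2628 ⇒ V=1.2628 continue | (k=5,j=4): S=214.6376, K−S=0.0000, hold=0.0000 ⇒ V=0.0000 continue | (k=5,j=5): S=286.2946, K−S=0.0000, hold=0.0000 ⇒ V=0.0000 continue  boundary S*=67.8072
step 4: (k=4,j=0): S=78.3123, K−S=30.3377, hold=31.4364 ⇒ V=31.4364 continue | (k=4,j=1): S=104.4569, K−S=4.1931, hold=14.8561 ⇒ V=14.8561 continue | (k=4,j=2): S=139.3300, K−S=0.0000, hold=4.5346 ⇒ V=4.5346 continue | (k=4,j=3): S=185.8455, K−S=0.0000, hold=0.6481 ⇒ V=0.6481 continue | (k=4,j=4): S=247.8903, K−S=0.0000, hold=0.0000 ⇒ V=0.0000 continue  boundary S*=-
step 3: (k=3,j=0): S=90.4448, K−S=18.2052, hold=23.2805 ⇒ V=23.2805 continue | (k=3,j=1): S=120.6399, K−S=0.0000, hold=9.8058 ⇒ V=9.8058 continue | (k=3,j=2): S=160.9157, K−S=0.0000, hold=2.6389 ⇒ V=2.6389 continue | (k=3,j=3): S=214.6376, K−S=0.0000, hold=0.3326 ⇒ V=0.3326 continue  boundary S*=-
step 2: (k=2,j=0): S=104.4569, K−S=4.1931, hold=16.6652 ⇒ V=16.6652 continue | (k=2,j=1): S=139.3300, K−S=0.0000, hold=6.3019 ⇒ V=6.3019 continue | (k=2,j=2): S=185.8455, K−S=0.0000, hold=1.5143 ⇒ V=1.5143 continue  boundary S*=-
step 1: (k=1,j=0): S=120.6399, K−S=0.0000, hold=11.5844 ⇒ V=11.5844 continue | (k=1,j=1): S=160.9157, K−S=0.0000, hold=3.9627 ⇒ V=3.9627 continue  boundary S*=-
step 0: (k=0,j=0): S=139.3300, K−S=0.0000, hold=7.8516 ⇒ V=7.8516 continue  boundary S*=-

price = 7.8516
boundary = - - - - - 67.8072 58.7114 67.8072 78.3123
tree:
7.8516
11.5844 3.9627
16.6652 6.3019 1.5143
23.2805 9.8058 2.6389 0.3326
31.4364 14.8561 4.5346 0.6481 0.0000
40.8428 21.7746 7.6521 1.2628 0.0000 0.0000
49.9386 30.6135 12.6037 2.4607 0.0000 0.0000 0.0000
57.8143 40.8428 20.0642 4.7948 0.0000 0.0000 0.0000 0.0000
64.6336 49.9386 30.3377 9.3429 0.0000 0.0000 0.0000 0.0000 0.0000
70.5380 57.8143 40.8428 18.2052 0.0000 0.0000 0.0000 0.0000 0.0000 0.0000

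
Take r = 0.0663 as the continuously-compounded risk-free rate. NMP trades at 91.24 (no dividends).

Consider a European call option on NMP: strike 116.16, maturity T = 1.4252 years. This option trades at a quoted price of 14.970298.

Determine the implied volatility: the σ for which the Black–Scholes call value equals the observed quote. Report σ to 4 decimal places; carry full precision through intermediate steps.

sigma = 0.4635

At σ = 0.4635 the Black–Scholes value reproduces the quote:
σ√T = 0.4635·√1.4252 = 0.553334
d₁ = (ln(S/K) + (r+σ²/2)T) / (σ√T) = (ln(91.24/116.16) + (0.0663+0.4635²/2)·1.4252) / 0.553334 = (-0.241475 + 0.247580) / 0.553334 = 0.011033
d₂ = d₁ − σ√T = 0.011033 − 0.553334 = -0.542301
e^{−rT} = 0.909836
N(d₁) = 0.504402,  N(d₂) = 0.293806
V = S·N(d₁) − K·e^{−rT}·N(d₂) = 46.021596 − 31.051298 = 14.970298 (the observed quote) — the price is monotone increasing in volatility, hence this σ is the only solution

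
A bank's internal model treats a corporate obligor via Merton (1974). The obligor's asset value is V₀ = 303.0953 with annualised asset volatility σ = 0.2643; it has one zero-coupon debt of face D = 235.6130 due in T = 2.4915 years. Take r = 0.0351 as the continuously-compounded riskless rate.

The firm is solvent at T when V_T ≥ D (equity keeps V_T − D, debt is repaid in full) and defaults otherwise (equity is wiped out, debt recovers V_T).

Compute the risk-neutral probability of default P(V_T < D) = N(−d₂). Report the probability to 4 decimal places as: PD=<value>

Equity is a call on the firm's assets struck at D = 235.6130:
d₁ = [ln(V₀/D) + (r + σ²/2)T] / (σ√T)
   = [ln(303.0953/235.6130) + (0.0351 + 0.5·0.2643²)·2.4915] / (0.2643·√2.4915)
   = [0.251857 + 0.174473] / 0.417184 = 1.021922
d₂ = d₁ − σ√T = 1.021922 − 0.417184 = 0.604738
risk-neutral PD = N(−d₂) = N(-0.604738) = 0.272676

PD=0.2727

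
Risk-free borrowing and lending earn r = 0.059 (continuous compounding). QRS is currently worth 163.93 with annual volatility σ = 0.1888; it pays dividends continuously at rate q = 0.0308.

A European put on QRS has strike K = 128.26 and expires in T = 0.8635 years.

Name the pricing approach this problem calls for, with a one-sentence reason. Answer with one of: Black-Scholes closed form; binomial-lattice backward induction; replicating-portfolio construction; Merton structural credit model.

Key observation: with QRS following a GBM at constant σ and r, the European put struck at 128.26 prices in closed form — nothing here needs a stepwise model or a balance sheet.

framework: Black-Scholes closed form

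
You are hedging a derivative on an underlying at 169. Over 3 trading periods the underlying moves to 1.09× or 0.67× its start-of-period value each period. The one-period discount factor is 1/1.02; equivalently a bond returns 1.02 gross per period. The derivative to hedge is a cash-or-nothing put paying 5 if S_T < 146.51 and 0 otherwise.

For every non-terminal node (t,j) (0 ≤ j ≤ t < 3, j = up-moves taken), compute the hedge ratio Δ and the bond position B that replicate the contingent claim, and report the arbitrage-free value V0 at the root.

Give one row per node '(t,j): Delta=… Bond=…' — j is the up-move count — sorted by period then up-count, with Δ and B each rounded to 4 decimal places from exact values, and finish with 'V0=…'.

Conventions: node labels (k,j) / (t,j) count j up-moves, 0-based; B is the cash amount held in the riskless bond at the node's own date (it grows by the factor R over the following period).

No-arbitrage ⇒ martingale measure with p* = (R−d)/(u−d) = 0.8333.
Terminal payoffs: V(3,0)=5.0000, V(3,1)=5.0000, V(3,2)=5.0000, V(3,3)=0.0000
(2,0): S=75.8641. Δ = (V_up−V_dn)/(S_up−S_dn) = (5.0000−5.0000)/(82.6919−50.8289) = 0.0000. V = [p*·5.0000 + (1−p*)·5.0000]/1.02 = 4.9020. B = V − Δ·S = 4.9020.
(2,1): S=123.4207. Δ = (V_up−V_dn)/(S_up−S_dn) = (5.0000−5.0000)/(134.5286−82.6919) = 0.0000. V = [p*·5.0000 + (1−p*)·5.0000]/1.02 = 4.9020. B = V − Δ·S = 4.9020.
(2,2): S=200.7889. Δ = (V_up−V_dn)/(S_up−S_dn) = (0.0000−5.0000)/(218.8599−134.5286) = -0.0593. V = [p*·0.0000 + (1−p*)·5.0000]/1.02 = 0.8170. B = V − Δ·S = 12.7218.
(1,0): S=113.2300. Δ = (V_up−V_dn)/(S_up−S_dn) = (4.9020−4.9020)/(123.4207−75.8641) = 0.0000. V = [p*·4.9020 + (1−p*)·4.9020]/1.02 = 4.8058. B = V − Δ·S = 4.8058.
(1,1): S=184.2100. Δ = (V_up−V_dn)/(S_up−S_dn) = (0.8170−4.9020)/(200.7889−123.4207) = -0.0528. V = [p*·0.8170 + (1−p*)·4.9020]/1.02 = 1.4685. B = V − Δ·S = 11.1946.
(0,0): S=169.0000. Δ = (V_up−V_dn)/(S_up−S_dn) = (1.4685−4.8058)/(184.2100−113.2300) = -0.0470. V = [p*·1.4685 + (1−p*)·4.8058]/1.02 = 1.9850. B = V − Δ·S = 9.9312.
Sanity check at the root: Δ(0,0)·S0 + B(0,0) reproduces V0 = 1.9850.

(0,0): Delta=-0.0470 Bond=9.9312
(1,0): Delta=0.0000 Bond=4.8058
(1,1): Delta=-0.0528 Bond=11.1946
(2,0): Delta=0.0000 Bond=4.9020
(2,1): Delta=0.0000 Bond=4.9020
(2,2): Delta=-0.0593 Bond=12.7218
V0=1.9850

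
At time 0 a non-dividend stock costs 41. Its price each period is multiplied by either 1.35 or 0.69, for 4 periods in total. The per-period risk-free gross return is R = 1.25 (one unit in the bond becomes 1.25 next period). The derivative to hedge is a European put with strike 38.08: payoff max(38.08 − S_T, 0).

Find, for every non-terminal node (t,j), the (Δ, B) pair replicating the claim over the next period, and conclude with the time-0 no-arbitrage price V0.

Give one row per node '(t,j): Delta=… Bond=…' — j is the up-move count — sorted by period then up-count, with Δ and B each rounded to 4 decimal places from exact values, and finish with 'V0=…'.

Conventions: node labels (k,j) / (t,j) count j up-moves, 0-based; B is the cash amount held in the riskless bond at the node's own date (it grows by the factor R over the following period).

(0,0): Delta=-0.0353 Bond=1.6524
(1,0): Delta=-0.2221 Bond=7.3490
(1,1): Delta=-0.0183 Bond=1.1220
(2,0): Delta=-1.0000 Bond=24.3712
(2,1): Delta=-0.1511 Bond=6.4746
(2,2): Delta=-0.0062 Bond=0.4968
(3,0): Delta=-1.0000 Bond=30.4640
(3,1): Delta=-1.0000 Bond=30.4640
(3,2): Delta=-0.0736 Bond=4.0985
(3,3): Delta=0.0000 Bond=0.0000
V0=0.2042

Risk-neutral probability p* = (R−d)/(u−d) = (1.25−0.69)/(1.35−0.69) = 0.8485.
Terminal payoffs: V(4,0)=28.7865, V(4,1)=19.8970, V(4,2)=2.5046, V(4,3)=0.0000, V(4,4)=0.0000
(3,0): S=13.4689. Δ = (V_up−V_dn)/(S_up−S_dn) = (19.8970−28.7865)/(18.1830−9.2935) = -1.0000. V = [p*·19.8970 + (1−p*)·28.7865]/1.25 = 16.9951. B = V − Δ·S = 30.4640.
(3,1): S=26.3521. Δ = (V_up−V_dn)/(S_up−S_dn) = (2.5046−19.8970)/(35.5754−18.1830) = -1.0000. V = [p*·2.5046 + (1−p*)·19.8970]/1.25 = 4.1119. B = V − Δ·S = 30.4640.
(3,2): S=51.5585. Δ = (V_up−V_dn)/(S_up−S_dn) = (0.0000−2.5046)/(69.6040−35.5754) = -0.0736. V = [p*·0.0000 + (1−p*)·2.5046]/1.25 = 0.3036. B = V − Δ·S = 4.0985.
(3,3): S=100.8754. Δ = (V_up−V_dn)/(S_up−S_dn) = (0.0000−0.0000)/(136.1818−69.6040) = 0.0000. V = [p*·0.0000 + (1−p*)·0.0000]/1.25 = 0.0000. B = V − Δ·S = 0.0000.
(2,0): S=19.5201. Δ = (V_up−V_dn)/(S_up−S_dn) = (4.1119−16.9951)/(26.3521−13.4689) = -1.0000. V = [p*·4.1119 + (1−p*)·16.9951]/1.25 = 4.8511. B = V − Δ·S = 24.3712.
(2,1): S=38.1915. Δ = (V_up−V_dn)/(S_up−S_dn) = (0.3036−4.1119)/(51.5585−26.3521) = -0.1511. V = [p*·0.3036 + (1−p*)·4.1119]/1.25 = 0.7045. B = V − Δ·S = 6.4746.
(2,2): S=74.7225. Δ = (V_up−V_dn)/(S_up−S_dn) = (0.0000−0.3036)/(100.8754−51.5585) = -0.0062. V = [p*·0.0000 + (1−p*)·0.3036]/1.25 = 0.0368. B = V − Δ·S = 0.4968.
(1,0): S=28.2900. Δ = (V_up−V_dn)/(S_up−S_dn) = (0.7045−4.8511)/(38.1915−19.5201) = -0.2221. V = [p*·0.7045 + (1−p*)·4.8511]/1.25 = 1.0662. B = V − Δ·S = 7.3490.
(1,1): S=55.3500. Δ = (V_up−V_dn)/(S_up−S_dn) = (0.0368−0.7045)/(74.7225−38.1915) = -0.0183. V = [p*·0.0368 + (1−p*)·0.7045]/1.25 = 0.1104. B = V − Δ·S = 1.1220.
(0,0): S=41.0000. Δ = (V_up−V_dn)/(S_up−S_dn) = (0.1104−1.0662)/(55.3500−28.2900) = -0.0353. V = [p*·0.1104 + (1−p*)·1.0662]/1.25 = 0.2042. B = V − Δ·S = 1.6524.
Verification: the root portfolio costs Δ(0,0)·S0 + B(0,0) = 0.2042, matching V0.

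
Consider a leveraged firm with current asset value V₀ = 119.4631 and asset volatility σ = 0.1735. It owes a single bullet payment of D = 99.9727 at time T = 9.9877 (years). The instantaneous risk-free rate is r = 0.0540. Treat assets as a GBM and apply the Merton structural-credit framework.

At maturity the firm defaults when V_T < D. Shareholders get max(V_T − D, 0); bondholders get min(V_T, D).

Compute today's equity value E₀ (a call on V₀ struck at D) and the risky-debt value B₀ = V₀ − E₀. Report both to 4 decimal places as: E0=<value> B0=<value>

E0=63.1591 B0=56.3040

With assets at 119.4631 and a single debt payment of 99.9727 at 9.9877 years:
d₁ = [ln(V₀/D) + (r + σ²/2)T] / (σ√T)
   = [ln(119.4631/99.9727) + (0.0540 + 0.5·0.1735²)·9.9877] / (0.1735·√9.9877)
   = [0.178110 + 0.689662] / 0.548318 = 1.582609
d₂ = d₁ − σ√T = 1.582609 − 0.548318 = 1.034291
N(d₁) = 0.943245,  N(d₂) = 0.849500,  e^(−rT) = 0.583135
E₀ = V₀·N(d₁) − D·e^(−rT)·N(d₂)
   = 119.4631·0.943245 − 99.9727·0.583135·0.849500 = 63.159103
B₀ = V₀ − E₀ = 119.4631 − 63.159103 = 56.303997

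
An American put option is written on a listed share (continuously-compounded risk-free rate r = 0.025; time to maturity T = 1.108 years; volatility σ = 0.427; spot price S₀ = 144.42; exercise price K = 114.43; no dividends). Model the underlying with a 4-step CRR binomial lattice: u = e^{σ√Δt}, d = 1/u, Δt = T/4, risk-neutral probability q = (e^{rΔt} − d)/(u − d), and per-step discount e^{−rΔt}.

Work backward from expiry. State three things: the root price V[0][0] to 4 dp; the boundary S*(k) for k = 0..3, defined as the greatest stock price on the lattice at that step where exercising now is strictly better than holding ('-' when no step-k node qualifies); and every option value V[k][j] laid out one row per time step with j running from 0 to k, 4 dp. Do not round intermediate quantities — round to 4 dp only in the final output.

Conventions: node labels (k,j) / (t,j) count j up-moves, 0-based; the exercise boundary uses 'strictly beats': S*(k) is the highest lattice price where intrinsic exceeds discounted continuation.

price = 11.0421
boundary = - - - 73.5912
tree:
11.0421
17.6352 3.4502
27.3865 6.4264 0.0000
40.8388 11.9697 0.0000 0.0000
55.6506 22.2946 0.0000 0.0000 0.0000

Δt=0.27700, u=1.25199, d=0.79873, q=0.45938, disc=e^(-rΔt)=0.99310
k=4 terminal: V=max(K-S,0) → 55.6506 22.2946 0.0000 0.0000 0.0000
k=3: j=0 S=73.5912 intr=40.8388 cont=40.0491 V=40.8388[EX]; j=1 S=115.3525 intr=0.0000 cont=11.9697 V=11.9697[hold]; j=2 S=180.8122 intr=0.0000 cont=0.0000 V=0.0000[hold]; j=3 S=283.4189 intr=0.0000 cont=0.0000 V=0.0000[hold]  S*(3)=73.5912
k=2: j=0 S=92.1354 intr=22.2946 cont=27.3865 V=27.3865[hold]; j=1 S=144.4200 intr=0.0000 cont=6.4264 V=6.4264[hold]; j=2 S=226.3749 intr=0.0000 cont=0.0000 V=0.0000[hold]  S*(2)=-
k=1: j=0 S=115.3525 intr=0.0000 cont=17.6352 V=17.6352[hold]; j=1 S=180.8122 intr=0.0000 cont=3.4502 V=3.4502[hold]  S*(1)=-
k=0: j=0 S=144.4200 intr=0.0000 cont=11.0421 V=11.0421[hold]  S*(0)=-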